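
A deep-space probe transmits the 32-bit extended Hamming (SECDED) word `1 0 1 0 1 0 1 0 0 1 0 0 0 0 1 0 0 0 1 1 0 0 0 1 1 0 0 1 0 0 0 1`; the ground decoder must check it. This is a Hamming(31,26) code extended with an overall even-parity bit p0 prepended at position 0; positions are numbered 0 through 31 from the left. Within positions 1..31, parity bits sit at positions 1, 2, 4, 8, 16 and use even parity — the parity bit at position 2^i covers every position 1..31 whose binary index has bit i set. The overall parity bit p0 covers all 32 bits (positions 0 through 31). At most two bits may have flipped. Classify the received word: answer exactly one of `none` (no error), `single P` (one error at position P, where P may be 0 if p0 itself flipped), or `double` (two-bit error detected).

s1: b1⊕b3⊕b5⊕b7⊕b9⊕b11⊕b13⊕b15⊕b17⊕b19⊕b21⊕b23⊕b25⊕b27⊕b29⊕b31 = 0⊕0⊕0⊕0⊕1⊕0⊕0⊕0⊕0⊕1⊕0⊕1⊕0⊕1⊕0⊕1 = 1
s2: b2⊕b3⊕b6⊕b7⊕b10⊕b11⊕b14⊕b15⊕b18⊕b19⊕b22⊕b23⊕b26⊕b27⊕b30⊕b31 = 1⊕0⊕1⊕0⊕0⊕0⊕1⊕0⊕1⊕1⊕0⊕1⊕0⊕1⊕0⊕1 = 0
s4: b4⊕b5⊕b6⊕b7⊕b12⊕b13⊕b14⊕b15⊕b20⊕b21⊕b22⊕b23⊕b28⊕b29⊕b30⊕b31 = 1⊕0⊕1⊕0⊕0⊕0⊕1⊕0⊕0⊕0⊕0⊕1⊕0⊕0⊕0⊕1 = 1
s8: b8⊕b9⊕b10⊕b11⊕b12⊕b13⊕b14⊕b15⊕b24⊕b25⊕b26⊕b27⊕b28⊕b29⊕b30⊕b31 = 0⊕1⊕0⊕0⊕0⊕0⊕1⊕0⊕1⊕0⊕0⊕1⊕0⊕0⊕0⊕1 = 1
s16: b16⊕b17⊕b18⊕b19⊕b20⊕b21⊕b22⊕b23⊕b24⊕b25⊕b26⊕b27⊕b28⊕b29⊕b30⊕b31 = 0⊕0⊕1⊕1⊕0⊕0⊕0⊕1⊕1⊕0⊕0⊕1⊕0⊕0⊕0⊕1 = 0
Syndrome (s16...s1) = 01101 → position 13.
Overall parity (XOR of all 32 bits, including p0): 1⊕0⊕1⊕0⊕1⊕0⊕1⊕0⊕0⊕1⊕0⊕0⊕0⊕0⊕1⊕0⊕0⊕0⊕1⊕1⊕0⊕0⊕0⊕1⊕1⊕0⊕0⊕1⊕0⊕0⊕0⊕1 = 0
Overall=0, syndrome position=13 → double-bit error detected (uncorrectable).

double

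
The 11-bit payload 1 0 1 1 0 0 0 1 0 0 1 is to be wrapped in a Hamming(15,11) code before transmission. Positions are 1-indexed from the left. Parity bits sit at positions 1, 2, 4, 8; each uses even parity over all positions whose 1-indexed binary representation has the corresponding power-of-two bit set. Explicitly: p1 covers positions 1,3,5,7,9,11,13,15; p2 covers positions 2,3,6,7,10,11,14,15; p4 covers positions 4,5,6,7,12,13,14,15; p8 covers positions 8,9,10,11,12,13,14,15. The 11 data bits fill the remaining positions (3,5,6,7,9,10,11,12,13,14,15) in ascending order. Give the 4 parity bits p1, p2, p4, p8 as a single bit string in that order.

Place data bits at non-power-of-two positions: b3=1, b5=0, b6=1, b7=1, b9=0, b10=0, b11=0, b12=1, b13=0, b14=0, b15=1.
p1 = XOR of data positions {3,5,7,9,11,13,15} = 1⊕0⊕1⊕0⊕0⊕0⊕1 = 1
p2 = XOR of data positions {3,6,7,10,11,14,15} = 1⊕1⊕1⊕0⊕0⊕0⊕1 = 0
p4 = XOR of data positions {5,6,7,12,13,14,15} = 0⊕1⊕1⊕1⊕0⊕0⊕1 = 0
p8 = XOR of data positions {9,10,11,12,13,14,15} = 0⊕0⊕0⊕1⊕0⊕0⊕1 = 0
Parity bits p1,p2,p4,p8 = 1000

1000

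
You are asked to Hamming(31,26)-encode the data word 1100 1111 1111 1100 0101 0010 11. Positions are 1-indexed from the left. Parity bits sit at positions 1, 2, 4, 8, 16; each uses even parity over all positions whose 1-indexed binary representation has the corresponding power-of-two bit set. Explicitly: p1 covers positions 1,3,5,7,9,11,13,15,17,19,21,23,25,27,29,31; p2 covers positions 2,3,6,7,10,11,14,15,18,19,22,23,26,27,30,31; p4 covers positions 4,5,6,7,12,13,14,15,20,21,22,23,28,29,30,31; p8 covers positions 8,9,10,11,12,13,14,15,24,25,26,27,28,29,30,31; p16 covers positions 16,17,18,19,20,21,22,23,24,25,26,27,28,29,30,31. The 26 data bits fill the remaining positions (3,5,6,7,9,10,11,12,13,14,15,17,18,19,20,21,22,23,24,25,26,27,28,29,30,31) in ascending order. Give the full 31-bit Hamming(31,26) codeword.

1011100111111110111000101001011

Place data bits at non-power-of-two positions: b3=1, b5=1, b6=0, b7=0, b9=1, b10=1, b11=1, b12=1, b13=1, b14=1, b15=1, b17=1, b18=1, b19=1, b20=0, b21=0, b22=0, b23=1, b24=0, b25=1, b26=0, b27=0, b28=1, b29=0, b30=1, b31=1.
p1 = XOR of data positions {3,5,7,9,11,13,15,17,19,21,23,25,27,29,31} = 1⊕1⊕0⊕1⊕1⊕1⊕1⊕1⊕1⊕0⊕1⊕1⊕0⊕0⊕1 = 1
p2 = XOR of data positions {3,6,7,10,11,14,15,18,19,22,23,26,27,30,31} = 1⊕0⊕0⊕1⊕1⊕1⊕1⊕1⊕1⊕0⊕1⊕0⊕0⊕1⊕1 = 0
p4 = XOR of data positions {5,6,7,12,13,14,15,20,21,22,23,28,29,30,31} = 1⊕0⊕0⊕1⊕1⊕1⊕1⊕0⊕0⊕0⊕1⊕1⊕0⊕1⊕1 = 1
p8 = XOR of data positions {9,10,11,12,13,14,15,24,25,26,27,28,29,30,31} = 1⊕1⊕1⊕1⊕1⊕1⊕1⊕0⊕1⊕0⊕0⊕1⊕0⊕1⊕1 = 1
p16 = XOR of data positions {17,18,19,20,21,22,23,24,25,26,27,28,29,30,31} = 1⊕1⊕1⊕0⊕0⊕0⊕1⊕0⊕1⊕0⊕0⊕1⊕0⊕1⊕1 = 0
Codeword b1..b31 = 1011100111111110111000101001011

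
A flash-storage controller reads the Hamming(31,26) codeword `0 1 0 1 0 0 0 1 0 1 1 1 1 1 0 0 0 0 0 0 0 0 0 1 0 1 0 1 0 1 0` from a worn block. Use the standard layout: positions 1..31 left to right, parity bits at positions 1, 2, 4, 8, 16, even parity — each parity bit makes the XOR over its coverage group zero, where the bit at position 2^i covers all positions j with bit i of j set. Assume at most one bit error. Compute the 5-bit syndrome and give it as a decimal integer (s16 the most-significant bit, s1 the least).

0

s1: b1⊕b3⊕b5⊕b7⊕b9⊕b11⊕b13⊕b15⊕b17⊕b19⊕b21⊕b23⊕b25⊕b27⊕b29⊕b31 = 0⊕0⊕0⊕0⊕0⊕1⊕1⊕0⊕0⊕0⊕0⊕0⊕0⊕0⊕0⊕0 = 0
s2: b2⊕b3⊕b6⊕b7⊕b10⊕b11⊕b14⊕b15⊕b18⊕b19⊕b22⊕b23⊕b26⊕b27⊕b30⊕b31 = 1⊕0⊕0⊕0⊕1⊕1⊕1⊕0⊕0⊕0⊕0⊕0⊕1⊕0⊕1⊕0 = 0
s4: b4⊕b5⊕b6⊕b7⊕b12⊕b13⊕b14⊕b15⊕b20⊕b21⊕b22⊕b23⊕b28⊕b29⊕b30⊕b31 = 1⊕0⊕0⊕0⊕1⊕1⊕1⊕0⊕0⊕0⊕0⊕0⊕1⊕0⊕1⊕0 = 0
s8: b8⊕b9⊕b10⊕b11⊕b12⊕b13⊕b14⊕b15⊕b24⊕b25⊕b26⊕b27⊕b28⊕b29⊕b30⊕b31 = 1⊕0⊕1⊕1⊕1⊕1⊕1⊕0⊕1⊕0⊕1⊕0⊕1⊕0⊕1⊕0 = 0
s16: b16⊕b17⊕b18⊕b19⊕b20⊕b21⊕b22⊕b23⊕b24⊕b25⊕b26⊕b27⊕b28⊕b29⊕b30⊕b31 = 0⊕0⊕0⊕0⊕0⊕0⊕0⊕0⊕1⊕0⊕1⊕0⊕1⊕0⊕1⊕0 = 0
Syndrome (s16...s1) = 00000 → position 0 (no error).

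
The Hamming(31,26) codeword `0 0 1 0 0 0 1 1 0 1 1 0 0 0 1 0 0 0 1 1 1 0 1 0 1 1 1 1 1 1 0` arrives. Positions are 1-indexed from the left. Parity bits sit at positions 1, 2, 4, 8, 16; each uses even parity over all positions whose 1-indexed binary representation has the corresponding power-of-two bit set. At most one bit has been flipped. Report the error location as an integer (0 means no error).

s1: b1⊕b3⊕b5⊕b7⊕b9⊕b11⊕b13⊕b15⊕b17⊕b19⊕b21⊕b23⊕b25⊕b27⊕b29⊕b31 = 0⊕1⊕0⊕1⊕0⊕1⊕0⊕1⊕0⊕1⊕1⊕1⊕1⊕1⊕1⊕0 = 0
s2: b2⊕b3⊕b6⊕b7⊕b10⊕b11⊕b14⊕b15⊕b18⊕b19⊕b22⊕b23⊕b26⊕b27⊕b30⊕b31 = 0⊕1⊕0⊕1⊕1⊕1⊕0⊕1⊕0⊕1⊕0⊕1⊕1⊕1⊕1⊕0 = 0
s4: b4⊕b5⊕b6⊕b7⊕b12⊕b13⊕b14⊕b15⊕b20⊕b21⊕b22⊕b23⊕b28⊕b29⊕b30⊕b31 = 0⊕0⊕0⊕1⊕0⊕0⊕0⊕1⊕1⊕1⊕0⊕1⊕1⊕1⊕1⊕0 = 0
s8: b8⊕b9⊕b10⊕b11⊕b12⊕b13⊕b14⊕b15⊕b24⊕b25⊕b26⊕b27⊕b28⊕b29⊕b30⊕b31 = 1⊕0⊕1⊕1⊕0⊕0⊕0⊕1⊕0⊕1⊕1⊕1⊕1⊕1⊕1⊕0 = 0
s16: b16⊕b17⊕b18⊕b19⊕b20⊕b21⊕b22⊕b23⊕b24⊕b25⊕b26⊕b27⊕b28⊕b29⊕b30⊕b31 = 0⊕0⊕0⊕1⊕1⊕1⊕0⊕1⊕0⊕1⊕1⊕1⊕1⊕1⊕1⊕0 = 0
Syndrome (s16...s1) = 00000 → position 0 (no error).

0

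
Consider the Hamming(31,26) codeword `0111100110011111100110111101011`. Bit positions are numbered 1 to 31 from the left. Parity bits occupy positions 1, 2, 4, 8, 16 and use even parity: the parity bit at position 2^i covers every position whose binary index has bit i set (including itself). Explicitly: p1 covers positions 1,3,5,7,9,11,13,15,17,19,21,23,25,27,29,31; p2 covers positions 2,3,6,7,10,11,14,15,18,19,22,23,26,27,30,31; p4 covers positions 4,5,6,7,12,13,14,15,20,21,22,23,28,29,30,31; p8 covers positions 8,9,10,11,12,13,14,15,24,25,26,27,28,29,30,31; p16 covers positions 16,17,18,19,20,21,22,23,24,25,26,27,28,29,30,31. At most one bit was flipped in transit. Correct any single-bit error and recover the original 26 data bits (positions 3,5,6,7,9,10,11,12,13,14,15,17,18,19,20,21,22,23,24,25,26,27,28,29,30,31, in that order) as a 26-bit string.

s1: b1⊕b3⊕b5⊕b7⊕b9⊕b11⊕b13⊕b15⊕b17⊕b19⊕b21⊕b23⊕b25⊕b27⊕b29⊕b31 = 0⊕1⊕1⊕0⊕1⊕0⊕1⊕1⊕1⊕0⊕1⊕1⊕1⊕0⊕0⊕1 = 0
s2: b2⊕b3⊕b6⊕b7⊕b10⊕b11⊕b14⊕b15⊕b18⊕b19⊕b22⊕b23⊕b26⊕b27⊕b30⊕b31 = 1⊕1⊕0⊕0⊕0⊕0⊕1⊕1⊕0⊕0⊕0⊕1⊕1⊕0⊕1⊕1 = 0
s4: b4⊕b5⊕b6⊕b7⊕b12⊕b13⊕b14⊕b15⊕b20⊕b21⊕b22⊕b23⊕b28⊕b29⊕b30⊕b31 = 1⊕1⊕0⊕0⊕1⊕1⊕1⊕1⊕1⊕1⊕0⊕1⊕1⊕0⊕1⊕1 = 0
s8: b8⊕b9⊕b10⊕b11⊕b12⊕b13⊕b14⊕b15⊕b24⊕b25⊕b26⊕b27⊕b28⊕b29⊕b30⊕b31 = 1⊕1⊕0⊕0⊕1⊕1⊕1⊕1⊕1⊕1⊕1⊕0⊕1⊕0⊕1⊕1 = 0
s16: b16⊕b17⊕b18⊕b19⊕b20⊕b21⊕b22⊕b23⊕b24⊕b25⊕b26⊕b27⊕b28⊕b29⊕b30⊕b31 = 1⊕1⊕0⊕0⊕1⊕1⊕0⊕1⊕1⊕1⊕1⊕0⊕1⊕0⊕1⊕1 = 1
Syndrome (s16...s1) = 10000 → position 16.
Flip bit 16: corrected codeword = 0111100110011110100110111101011
Data bits at positions 3,5,6,7,9,10,11,12,13,14,15,17,18,19,20,21,22,23,24,25,26,27,28,29,30,31: 11001001111100110111101011

11001001111100110111101011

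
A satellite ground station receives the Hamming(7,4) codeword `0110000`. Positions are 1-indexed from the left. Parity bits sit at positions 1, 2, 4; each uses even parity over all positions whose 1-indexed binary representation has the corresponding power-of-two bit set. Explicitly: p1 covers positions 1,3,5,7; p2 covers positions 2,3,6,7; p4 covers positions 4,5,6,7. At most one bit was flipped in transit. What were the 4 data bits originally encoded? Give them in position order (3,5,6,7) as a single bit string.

s1: b1⊕b3⊕b5⊕b7 = 0⊕1⊕0⊕0 = 1
s2: b2⊕b3⊕b6⊕b7 = 1⊕1⊕0⊕0 = 0
s4: b4⊕b5⊕b6⊕b7 = 0⊕0⊕0⊕0 = 0
Syndrome (s4...s1) = 001 → position 1.
Flip bit 1: corrected codeword = 1110000
Data bits at positions 3,5,6,7: 1000

1000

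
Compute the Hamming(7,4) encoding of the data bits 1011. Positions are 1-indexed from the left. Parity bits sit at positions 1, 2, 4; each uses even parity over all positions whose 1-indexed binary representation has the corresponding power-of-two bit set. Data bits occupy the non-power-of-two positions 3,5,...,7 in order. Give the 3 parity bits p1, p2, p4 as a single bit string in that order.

010

Place data bits at non-power-of-two positions: b3=1, b5=0, b6=1, b7=1.
p1 = XOR of data positions {3,5,7} = 1⊕0⊕1 = 0
p2 = XOR of data positions {3,6,7} = 1⊕1⊕1 = 1
p4 = XOR of data positions {5,6,7} = 0⊕1⊕1 = 0
Parity bits p1,p2,p4 = 010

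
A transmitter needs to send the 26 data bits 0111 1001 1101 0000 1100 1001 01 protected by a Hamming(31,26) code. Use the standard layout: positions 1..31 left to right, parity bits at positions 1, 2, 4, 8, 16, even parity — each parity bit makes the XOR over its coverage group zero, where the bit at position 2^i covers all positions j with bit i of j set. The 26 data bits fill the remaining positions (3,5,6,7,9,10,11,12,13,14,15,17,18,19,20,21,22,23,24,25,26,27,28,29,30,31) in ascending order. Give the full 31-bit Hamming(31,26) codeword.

Place data bits at non-power-of-two positions: b3=0, b5=1, b6=1, b7=1, b9=1, b10=0, b11=0, b12=1, b13=1, b14=1, b15=0, b17=1, b18=0, b19=0, b20=0, b21=0, b22=1, b23=1, b24=0, b25=0, b26=1, b27=0, b28=0, b29=1, b30=0, b31=1.
p1 = XOR of data positions {3,5,7,9,11,13,15,17,19,21,23,25,27,29,31} = 0⊕1⊕1⊕1⊕0⊕1⊕0⊕1⊕0⊕0⊕1⊕0⊕0⊕1⊕1 = 0
p2 = XOR of data positions {3,6,7,10,11,14,15,18,19,22,23,26,27,30,31} = 0⊕1⊕1⊕0⊕0⊕1⊕0⊕0⊕0⊕1⊕1⊕1⊕0⊕0⊕1 = 1
p4 = XOR of data positions {5,6,7,12,13,14,15,20,21,22,23,28,29,30,31} = 1⊕1⊕1⊕1⊕1⊕1⊕0⊕0⊕0⊕1⊕1⊕0⊕1⊕0⊕1 = 0
p8 = XOR of data positions {9,10,11,12,13,14,15,24,25,26,27,28,29,30,31} = 1⊕0⊕0⊕1⊕1⊕1⊕0⊕0⊕0⊕1⊕0⊕0⊕1⊕0⊕1 = 1
p16 = XOR of data positions {17,18,19,20,21,22,23,24,25,26,27,28,29,30,31} = 1⊕0⊕0⊕0⊕0⊕1⊕1⊕0⊕0⊕1⊕0⊕0⊕1⊕0⊕1 = 0
Codeword b1..b31 = 0100111110011100100001100100101

0100111110011100100001100100101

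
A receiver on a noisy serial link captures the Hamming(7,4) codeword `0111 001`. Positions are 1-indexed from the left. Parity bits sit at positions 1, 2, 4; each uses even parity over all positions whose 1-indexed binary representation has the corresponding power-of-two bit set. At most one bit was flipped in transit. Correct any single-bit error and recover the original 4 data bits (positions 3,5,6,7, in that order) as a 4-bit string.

1001

s1: b1⊕b3⊕b5⊕b7 = 0⊕1⊕0⊕1 = 0
s2: b2⊕b3⊕b6⊕b7 = 1⊕1⊕0⊕1 = 1
s4: b4⊕b5⊕b6⊕b7 = 1⊕0⊕0⊕1 = 0
Syndrome (s4...s1) = 010 → position 2.
Flip bit 2: corrected codeword = 0011001
Data bits at positions 3,5,6,7: 1001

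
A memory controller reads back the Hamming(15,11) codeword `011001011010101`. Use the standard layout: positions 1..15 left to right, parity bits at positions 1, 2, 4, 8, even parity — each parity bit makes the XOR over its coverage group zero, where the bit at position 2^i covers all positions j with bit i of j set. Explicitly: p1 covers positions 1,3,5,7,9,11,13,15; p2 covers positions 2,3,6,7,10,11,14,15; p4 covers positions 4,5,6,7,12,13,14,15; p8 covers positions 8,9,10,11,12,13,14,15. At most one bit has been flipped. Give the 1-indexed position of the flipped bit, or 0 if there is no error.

s1: b1⊕b3⊕b5⊕b7⊕b9⊕b11⊕b13⊕b15 = 0⊕1⊕0⊕0⊕1⊕1⊕1⊕1 = 1
s2: b2⊕b3⊕b6⊕b7⊕b10⊕b11⊕b14⊕b15 = 1⊕1⊕1⊕0⊕0⊕1⊕0⊕1 = 1
s4: b4⊕b5⊕b6⊕b7⊕b12⊕b13⊕b14⊕b15 = 0⊕0⊕1⊕0⊕0⊕1⊕0⊕1 = 1
s8: b8⊕b9⊕b10⊕b11⊕b12⊕b13⊕b14⊕b15 = 1⊕1⊕0⊕1⊕0⊕1⊕0⊕1 = 1
Syndrome (s8...s1) = 1111 → position 15.

15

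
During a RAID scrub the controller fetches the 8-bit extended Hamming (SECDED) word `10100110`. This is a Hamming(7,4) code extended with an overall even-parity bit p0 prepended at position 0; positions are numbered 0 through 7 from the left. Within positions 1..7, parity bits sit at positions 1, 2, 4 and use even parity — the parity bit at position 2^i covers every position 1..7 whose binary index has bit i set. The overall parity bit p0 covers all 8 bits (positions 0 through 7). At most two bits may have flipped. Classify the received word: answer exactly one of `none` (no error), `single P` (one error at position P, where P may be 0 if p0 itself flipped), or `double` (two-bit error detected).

s1: b1⊕b3⊕b5⊕b7 = 0⊕0⊕1⊕0 = 1
s2: b2⊕b3⊕b6⊕b7 = 1⊕0⊕1⊕0 = 0
s4: b4⊕b5⊕b6⊕b7 = 0⊕1⊕1⊕0 = 0
Syndrome (s4...s1) = 001 → position 1.
Overall parity (XOR of all 8 bits, including p0): 1⊕0⊕1⊕0⊕0⊕1⊕1⊕0 = 0
Overall=0, syndrome position=1 → double-bit error detected (uncorrectable).

double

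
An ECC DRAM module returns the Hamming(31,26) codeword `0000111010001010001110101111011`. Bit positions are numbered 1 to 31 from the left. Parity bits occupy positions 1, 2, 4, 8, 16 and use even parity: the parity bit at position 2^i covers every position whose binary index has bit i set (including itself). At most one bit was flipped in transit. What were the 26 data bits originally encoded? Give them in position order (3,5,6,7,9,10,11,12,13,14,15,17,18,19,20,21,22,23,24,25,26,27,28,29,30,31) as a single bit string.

01111000100001110101111011

s1: b1⊕b3⊕b5⊕b7⊕b9⊕b11⊕b13⊕b15⊕b17⊕b19⊕b21⊕b23⊕b25⊕b27⊕b29⊕b31 = 0⊕0⊕1⊕1⊕1⊕0⊕1⊕1⊕0⊕1⊕1⊕1⊕1⊕1⊕0⊕1 = 1
s2: b2⊕b3⊕b6⊕b7⊕b10⊕b11⊕b14⊕b15⊕b18⊕b19⊕b22⊕b23⊕b26⊕b27⊕b30⊕b31 = 0⊕0⊕1⊕1⊕0⊕0⊕0⊕1⊕0⊕1⊕0⊕1⊕1⊕1⊕1⊕1 = 1
s4: b4⊕b5⊕b6⊕b7⊕b12⊕b13⊕b14⊕b15⊕b20⊕b21⊕b22⊕b23⊕b28⊕b29⊕b30⊕b31 = 0⊕1⊕1⊕1⊕0⊕1⊕0⊕1⊕1⊕1⊕0⊕1⊕1⊕0⊕1⊕1 = 1
s8: b8⊕b9⊕b10⊕b11⊕b12⊕b13⊕b14⊕b15⊕b24⊕b25⊕b26⊕b27⊕b28⊕b29⊕b30⊕b31 = 0⊕1⊕0⊕0⊕0⊕1⊕0⊕1⊕0⊕1⊕1⊕1⊕1⊕0⊕1⊕1 = 1
s16: b16⊕b17⊕b18⊕b19⊕b20⊕b21⊕b22⊕b23⊕b24⊕b25⊕b26⊕b27⊕b28⊕b29⊕b30⊕b31 = 0⊕0⊕0⊕1⊕1⊕1⊕0⊕1⊕0⊕1⊕1⊕1⊕1⊕0⊕1⊕1 = 0
Syndrome (s16...s1) = 01111 → position 15.
Flip bit 15: corrected codeword = 0000111010001000001110101111011
Data bits at positions 3,5,6,7,9,10,11,12,13,14,15,17,18,19,20,21,22,23,24,25,26,27,28,29,30,31: 01111000100001110101111011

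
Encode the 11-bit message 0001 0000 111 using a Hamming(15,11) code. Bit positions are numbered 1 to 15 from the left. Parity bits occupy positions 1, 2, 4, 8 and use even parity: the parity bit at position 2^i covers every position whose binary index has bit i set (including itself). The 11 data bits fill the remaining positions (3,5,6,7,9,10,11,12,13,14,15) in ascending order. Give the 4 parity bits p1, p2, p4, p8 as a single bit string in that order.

Place data bits at non-power-of-two positions: b3=0, b5=0, b6=0, b7=1, b9=0, b10=0, b11=0, b12=0, b13=1, b14=1, b15=1.
p1 = XOR of data positions {3,5,7,9,11,13,15} = 0⊕0⊕1⊕0⊕0⊕1⊕1 = 1
p2 = XOR of data positions {3,6,7,10,11,14,15} = 0⊕0⊕1⊕0⊕0⊕1⊕1 = 1
p4 = XOR of data positions {5,6,7,12,13,14,15} = 0⊕0⊕1⊕0⊕1⊕1⊕1 = 0
p8 = XOR of data positions {9,10,11,12,13,14,15} = 0⊕0⊕0⊕0⊕1⊕1⊕1 = 1
Parity bits p1,p2,p4,p8 = 1101

1101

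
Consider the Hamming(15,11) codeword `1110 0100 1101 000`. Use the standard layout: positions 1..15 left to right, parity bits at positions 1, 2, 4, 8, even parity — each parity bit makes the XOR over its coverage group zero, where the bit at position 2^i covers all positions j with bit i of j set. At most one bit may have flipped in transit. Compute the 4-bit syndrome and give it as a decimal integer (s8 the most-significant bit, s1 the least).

9

s1: b1⊕b3⊕b5⊕b7⊕b9⊕b11⊕b13⊕b15 = 1⊕1⊕0⊕0⊕1⊕0⊕0⊕0 = 1
s2: b2⊕b3⊕b6⊕b7⊕b10⊕b11⊕b14⊕b15 = 1⊕1⊕1⊕0⊕1⊕0⊕0⊕0 = 0
s4: b4⊕b5⊕b6⊕b7⊕b12⊕b13⊕b14⊕b15 = 0⊕0⊕1⊕0⊕1⊕0⊕0⊕0 = 0
s8: b8⊕b9⊕b10⊕b11⊕b12⊕b13⊕b14⊕b15 = 0⊕1⊕1⊕0⊕1⊕0⊕0⊕0 = 1
Syndrome (s8...s1) = 1001 → position 9.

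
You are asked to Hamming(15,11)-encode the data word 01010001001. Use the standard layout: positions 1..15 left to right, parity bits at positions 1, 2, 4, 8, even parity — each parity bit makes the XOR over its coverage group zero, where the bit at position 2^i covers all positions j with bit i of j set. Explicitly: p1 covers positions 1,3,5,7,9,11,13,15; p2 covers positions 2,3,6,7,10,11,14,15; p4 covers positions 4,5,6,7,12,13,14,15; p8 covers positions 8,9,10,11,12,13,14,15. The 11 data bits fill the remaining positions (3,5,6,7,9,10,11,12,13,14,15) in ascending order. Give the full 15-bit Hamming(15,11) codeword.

100010100001001

Place data bits at non-power-of-two positions: b3=0, b5=1, b6=0, b7=1, b9=0, b10=0, b11=0, b12=1, b13=0, b14=0, b15=1.
p1 = XOR of data positions {3,5,7,9,11,13,15} = 0⊕1⊕1⊕0⊕0⊕0⊕1 = 1
p2 = XOR of data positions {3,6,7,10,11,14,15} = 0⊕0⊕1⊕0⊕0⊕0⊕1 = 0
p4 = XOR of data positions {5,6,7,12,13,14,15} = 1⊕0⊕1⊕1⊕0⊕0⊕1 = 0
p8 = XOR of data positions {9,10,11,12,13,14,15} = 0⊕0⊕0⊕1⊕0⊕0⊕1 = 0
Codeword b1..b15 = 100010100001001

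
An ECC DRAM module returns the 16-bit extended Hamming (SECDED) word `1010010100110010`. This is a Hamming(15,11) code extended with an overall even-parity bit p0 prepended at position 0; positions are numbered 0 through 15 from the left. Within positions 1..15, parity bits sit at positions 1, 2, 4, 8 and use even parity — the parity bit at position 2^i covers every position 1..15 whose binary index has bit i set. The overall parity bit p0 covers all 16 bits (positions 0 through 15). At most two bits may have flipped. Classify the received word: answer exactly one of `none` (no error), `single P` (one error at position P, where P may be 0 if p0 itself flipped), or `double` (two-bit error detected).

single 15

s1: b1⊕b3⊕b5⊕b7⊕b9⊕b11⊕b13⊕b15 = 0⊕0⊕1⊕1⊕0⊕1⊕0⊕0 = 1
s2: b2⊕b3⊕b6⊕b7⊕b10⊕b11⊕b14⊕b15 = 1⊕0⊕0⊕1⊕1⊕1⊕1⊕0 = 1
s4: b4⊕b5⊕b6⊕b7⊕b12⊕b13⊕b14⊕b15 = 0⊕1⊕0⊕1⊕0⊕0⊕1⊕0 = 1
s8: b8⊕b9⊕b10⊕b11⊕b12⊕b13⊕b14⊕b15 = 0⊕0⊕1⊕1⊕0⊕0⊕1⊕0 = 1
Syndrome (s8...s1) = 1111 → position 15.
Overall parity (XOR of all 16 bits, including p0): 1⊕0⊕1⊕0⊕0⊕1⊕0⊕1⊕0⊕0⊕1⊕1⊕0⊕0⊕1⊕0 = 1
Overall=1, syndrome position=15 → single-bit error at position 15.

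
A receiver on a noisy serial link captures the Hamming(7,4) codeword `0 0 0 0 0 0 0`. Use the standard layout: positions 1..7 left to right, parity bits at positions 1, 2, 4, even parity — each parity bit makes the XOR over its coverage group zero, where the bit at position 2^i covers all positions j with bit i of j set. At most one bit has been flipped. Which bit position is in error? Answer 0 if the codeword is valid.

0

s1: b1⊕b3⊕b5⊕b7 = 0⊕0⊕0⊕0 = 0
s2: b2⊕b3⊕b6⊕b7 = 0⊕0⊕0⊕0 = 0
s4: b4⊕b5⊕b6⊕b7 = 0⊕0⊕0⊕0 = 0
Syndrome (s4...s1) = 000 → position 0 (no error).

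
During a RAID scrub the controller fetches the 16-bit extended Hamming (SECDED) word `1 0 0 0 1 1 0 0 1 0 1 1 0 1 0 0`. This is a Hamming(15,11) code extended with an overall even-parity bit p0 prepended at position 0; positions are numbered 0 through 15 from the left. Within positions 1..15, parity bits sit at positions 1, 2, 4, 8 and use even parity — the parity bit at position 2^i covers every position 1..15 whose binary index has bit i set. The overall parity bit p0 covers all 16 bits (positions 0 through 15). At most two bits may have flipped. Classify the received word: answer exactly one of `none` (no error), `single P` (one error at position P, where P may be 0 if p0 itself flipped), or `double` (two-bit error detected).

s1: b1⊕b3⊕b5⊕b7⊕b9⊕b11⊕b13⊕b15 = 0⊕0⊕1⊕0⊕0⊕1⊕1⊕0 = 1
s2: b2⊕b3⊕b6⊕b7⊕b10⊕b11⊕b14⊕b15 = 0⊕0⊕0⊕0⊕1⊕1⊕0⊕0 = 0
s4: b4⊕b5⊕b6⊕b7⊕b12⊕b13⊕b14⊕b15 = 1⊕1⊕0⊕0⊕0⊕1⊕0⊕0 = 1
s8: b8⊕b9⊕b10⊕b11⊕b12⊕b13⊕b14⊕b15 = 1⊕0⊕1⊕1⊕0⊕1⊕0⊕0 = 0
Syndrome (s8...s1) = 0101 → position 5.
Overall parity (XOR of all 16 bits, including p0): 1⊕0⊕0⊕0⊕1⊕1⊕0⊕0⊕1⊕0⊕1⊕1⊕0⊕1⊕0⊕0 = 1
Overall=1, syndrome position=5 → single-bit error at position 5.

single 5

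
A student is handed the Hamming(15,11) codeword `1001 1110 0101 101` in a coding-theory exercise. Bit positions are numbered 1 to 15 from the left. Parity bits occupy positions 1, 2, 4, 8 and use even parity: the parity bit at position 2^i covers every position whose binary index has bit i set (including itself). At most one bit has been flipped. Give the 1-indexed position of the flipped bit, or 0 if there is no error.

s1: b1⊕b3⊕b5⊕b7⊕b9⊕b11⊕b13⊕b15 = 1⊕0⊕1⊕1⊕0⊕0⊕1⊕1 = 1
s2: b2⊕b3⊕b6⊕b7⊕b10⊕b11⊕b14⊕b15 = 0⊕0⊕1⊕1⊕1⊕0⊕0⊕1 = 0
s4: b4⊕b5⊕b6⊕b7⊕b12⊕b13⊕b14⊕b15 = 1⊕1⊕1⊕1⊕1⊕1⊕0⊕1 = 1
s8: b8⊕b9⊕b10⊕b11⊕b12⊕b13⊕b14⊕b15 = 0⊕0⊕1⊕0⊕1⊕1⊕0⊕1 = 0
Syndrome (s8...s1) = 0101 → position 5.

5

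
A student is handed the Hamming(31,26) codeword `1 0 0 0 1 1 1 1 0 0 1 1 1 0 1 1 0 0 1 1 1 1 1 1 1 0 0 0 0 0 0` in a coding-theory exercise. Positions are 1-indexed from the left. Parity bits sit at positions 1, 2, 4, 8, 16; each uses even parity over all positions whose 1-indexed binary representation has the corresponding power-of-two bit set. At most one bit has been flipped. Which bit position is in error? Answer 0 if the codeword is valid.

s1: b1⊕b3⊕b5⊕b7⊕b9⊕b11⊕b13⊕b15⊕b17⊕b19⊕b21⊕b23⊕b25⊕b27⊕b29⊕b31 = 1⊕0⊕1⊕1⊕0⊕1⊕1⊕1⊕0⊕1⊕1⊕1⊕1⊕0⊕0⊕0 = 0
s2: b2⊕b3⊕b6⊕b7⊕b10⊕b11⊕b14⊕b15⊕b18⊕b19⊕b22⊕b23⊕b26⊕b27⊕b30⊕b31 = 0⊕0⊕1⊕1⊕0⊕1⊕0⊕1⊕0⊕1⊕1⊕1⊕0⊕0⊕0⊕0 = 1
s4: b4⊕b5⊕b6⊕b7⊕b12⊕b13⊕b14⊕b15⊕b20⊕b21⊕b22⊕b23⊕b28⊕b29⊕b30⊕b31 = 0⊕1⊕1⊕1⊕1⊕1⊕0⊕1⊕1⊕1⊕1⊕1⊕0⊕0⊕0⊕0 = 0
s8: b8⊕b9⊕b10⊕b11⊕b12⊕b13⊕b14⊕b15⊕b24⊕b25⊕b26⊕b27⊕b28⊕b29⊕b30⊕b31 = 1⊕0⊕0⊕1⊕1⊕1⊕0⊕1⊕1⊕1⊕0⊕0⊕0⊕0⊕0⊕0 = 1
s16: b16⊕b17⊕b18⊕b19⊕b20⊕b21⊕b22⊕b23⊕b24⊕b25⊕b26⊕b27⊕b28⊕b29⊕b30⊕b31 = 1⊕0⊕0⊕1⊕1⊕1⊕1⊕1⊕1⊕1⊕0⊕0⊕0⊕0⊕0⊕0 = 0
Syndrome (s16...s1) = 01010 → position 10.

10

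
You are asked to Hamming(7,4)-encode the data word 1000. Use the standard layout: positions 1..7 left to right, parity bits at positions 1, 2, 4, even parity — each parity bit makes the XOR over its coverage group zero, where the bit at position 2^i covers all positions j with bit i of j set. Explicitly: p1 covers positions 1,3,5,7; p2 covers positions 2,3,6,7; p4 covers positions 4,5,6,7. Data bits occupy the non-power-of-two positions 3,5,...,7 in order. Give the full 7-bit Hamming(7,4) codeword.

1110000

Place data bits at non-power-of-two positions: b3=1, b5=0, b6=0, b7=0.
p1 = XOR of data positions {3,5,7} = 1⊕0⊕0 = 1
p2 = XOR of data positions {3,6,7} = 1⊕0⊕0 = 1
p4 = XOR of data positions {5,6,7} = 0⊕0⊕0 = 0
Codeword b1..b7 = 1110000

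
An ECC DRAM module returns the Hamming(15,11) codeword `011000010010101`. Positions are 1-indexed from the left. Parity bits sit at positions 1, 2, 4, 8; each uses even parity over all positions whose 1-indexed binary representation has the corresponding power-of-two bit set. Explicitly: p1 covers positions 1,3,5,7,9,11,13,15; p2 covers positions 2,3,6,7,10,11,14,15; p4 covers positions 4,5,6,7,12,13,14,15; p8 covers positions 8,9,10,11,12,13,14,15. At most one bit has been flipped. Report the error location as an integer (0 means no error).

s1: b1⊕b3⊕b5⊕b7⊕b9⊕b11⊕b13⊕b15 = 0⊕1⊕0⊕0⊕0⊕1⊕1⊕1 = 0
s2: b2⊕b3⊕b6⊕b7⊕b10⊕b11⊕b14⊕b15 = 1⊕1⊕0⊕0⊕0⊕1⊕0⊕1 = 0
s4: b4⊕b5⊕b6⊕b7⊕b12⊕b13⊕b14⊕b15 = 0⊕0⊕0⊕0⊕0⊕1⊕0⊕1 = 0
s8: b8⊕b9⊕b10⊕b11⊕b12⊕b13⊕b14⊕b15 = 1⊕0⊕0⊕1⊕0⊕1⊕0⊕1 = 0
Syndrome (s8...s1) = 0000 → position 0 (no error).

0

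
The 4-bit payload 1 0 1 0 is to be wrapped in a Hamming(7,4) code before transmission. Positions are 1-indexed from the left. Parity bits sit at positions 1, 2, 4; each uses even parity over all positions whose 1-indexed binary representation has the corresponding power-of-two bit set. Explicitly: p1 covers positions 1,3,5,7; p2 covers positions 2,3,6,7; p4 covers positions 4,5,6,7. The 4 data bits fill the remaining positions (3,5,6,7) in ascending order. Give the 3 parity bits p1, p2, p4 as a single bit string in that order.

Place data bits at non-power-of-two positions: b3=1, b5=0, b6=1, b7=0.
p1 = XOR of data positions {3,5,7} = 1⊕0⊕0 = 1
p2 = XOR of data positions {3,6,7} = 1⊕1⊕0 = 0
p4 = XOR of data positions {5,6,7} = 0⊕1⊕0 = 1
Parity bits p1,p2,p4 = 101

101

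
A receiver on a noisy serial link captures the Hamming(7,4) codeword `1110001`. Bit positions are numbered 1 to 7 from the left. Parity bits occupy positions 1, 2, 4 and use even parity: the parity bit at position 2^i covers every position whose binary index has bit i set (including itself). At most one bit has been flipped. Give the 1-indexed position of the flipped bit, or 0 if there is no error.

s1: b1⊕b3⊕b5⊕b7 = 1⊕1⊕0⊕1 = 1
s2: b2⊕b3⊕b6⊕b7 = 1⊕1⊕0⊕1 = 1
s4: b4⊕b5⊕b6⊕b7 = 0⊕0⊕0⊕1 = 1
Syndrome (s4...s1) = 111 → position 7.

7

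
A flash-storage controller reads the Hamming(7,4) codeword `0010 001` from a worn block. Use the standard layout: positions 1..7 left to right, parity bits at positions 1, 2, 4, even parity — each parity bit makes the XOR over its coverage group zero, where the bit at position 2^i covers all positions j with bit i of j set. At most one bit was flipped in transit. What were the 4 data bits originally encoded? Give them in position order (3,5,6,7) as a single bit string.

1001

s1: b1⊕b3⊕b5⊕b7 = 0⊕1⊕0⊕1 = 0
s2: b2⊕b3⊕b6⊕b7 = 0⊕1⊕0⊕1 = 0
s4: b4⊕b5⊕b6⊕b7 = 0⊕0⊕0⊕1 = 1
Syndrome (s4...s1) = 100 → position 4.
Flip bit 4: corrected codeword = 0011001
Data bits at positions 3,5,6,7: 1001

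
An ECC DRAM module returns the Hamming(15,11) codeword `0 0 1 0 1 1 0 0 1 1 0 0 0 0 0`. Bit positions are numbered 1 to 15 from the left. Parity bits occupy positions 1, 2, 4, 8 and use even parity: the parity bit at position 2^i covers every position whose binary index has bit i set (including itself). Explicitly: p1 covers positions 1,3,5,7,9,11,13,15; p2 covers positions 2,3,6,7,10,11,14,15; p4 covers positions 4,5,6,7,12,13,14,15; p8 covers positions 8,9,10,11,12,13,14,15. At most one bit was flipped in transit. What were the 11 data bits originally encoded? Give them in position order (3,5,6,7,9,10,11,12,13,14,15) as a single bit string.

s1: b1⊕b3⊕b5⊕b7⊕b9⊕b11⊕b13⊕b15 = 0⊕1⊕1⊕0⊕1⊕0⊕0⊕0 = 1
s2: b2⊕b3⊕b6⊕b7⊕b10⊕b11⊕b14⊕b15 = 0⊕1⊕1⊕0⊕1⊕0⊕0⊕0 = 1
s4: b4⊕b5⊕b6⊕b7⊕b12⊕b13⊕b14⊕b15 = 0⊕1⊕1⊕0⊕0⊕0⊕0⊕0 = 0
s8: b8⊕b9⊕b10⊕b11⊕b12⊕b13⊕b14⊕b15 = 0⊕1⊕1⊕0⊕0⊕0⊕0⊕0 = 0
Syndrome (s8...s1) = 0011 → position 3.
Flip bit 3: corrected codeword = 000011001100000
Data bits at positions 3,5,6,7,9,10,11,12,13,14,15: 01101100000

01101100000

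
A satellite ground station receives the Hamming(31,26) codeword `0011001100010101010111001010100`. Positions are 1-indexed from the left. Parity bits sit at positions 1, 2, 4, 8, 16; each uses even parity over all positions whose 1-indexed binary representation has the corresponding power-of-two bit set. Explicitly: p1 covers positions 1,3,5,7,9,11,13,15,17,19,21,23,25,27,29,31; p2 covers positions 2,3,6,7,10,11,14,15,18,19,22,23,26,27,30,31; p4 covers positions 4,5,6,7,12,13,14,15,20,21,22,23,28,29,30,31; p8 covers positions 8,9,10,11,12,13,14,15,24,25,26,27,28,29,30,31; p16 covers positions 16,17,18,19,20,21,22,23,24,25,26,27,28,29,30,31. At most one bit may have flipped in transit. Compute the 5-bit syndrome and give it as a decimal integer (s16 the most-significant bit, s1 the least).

s1: b1⊕b3⊕b5⊕b7⊕b9⊕b11⊕b13⊕b15⊕b17⊕b19⊕b21⊕b23⊕b25⊕b27⊕b29⊕b31 = 0⊕1⊕0⊕1⊕0⊕0⊕0⊕0⊕0⊕0⊕1⊕0⊕1⊕1⊕1⊕0 = 0
s2: b2⊕b3⊕b6⊕b7⊕b10⊕b11⊕b14⊕b15⊕b18⊕b19⊕b22⊕b23⊕b26⊕b27⊕b30⊕b31 = 0⊕1⊕0⊕1⊕0⊕0⊕1⊕0⊕1⊕0⊕1⊕0⊕0⊕1⊕0⊕0 = 0
s4: b4⊕b5⊕b6⊕b7⊕b12⊕b13⊕b14⊕b15⊕b20⊕b21⊕b22⊕b23⊕b28⊕b29⊕b30⊕b31 = 1⊕0⊕0⊕1⊕1⊕0⊕1⊕0⊕1⊕1⊕1⊕0⊕0⊕1⊕0⊕0 = 0
s8: b8⊕b9⊕b10⊕b11⊕b12⊕b13⊕b14⊕b15⊕b24⊕b25⊕b26⊕b27⊕b28⊕b29⊕b30⊕b31 = 1⊕0⊕0⊕0⊕1⊕0⊕1⊕0⊕0⊕1⊕0⊕1⊕0⊕1⊕0⊕0 = 0
s16: b16⊕b17⊕b18⊕b19⊕b20⊕b21⊕b22⊕b23⊕b24⊕b25⊕b26⊕b27⊕b28⊕b29⊕b30⊕b31 = 1⊕0⊕1⊕0⊕1⊕1⊕1⊕0⊕0⊕1⊕0⊕1⊕0⊕1⊕0⊕0 = 0
Syndrome (s16...s1) = 00000 → position 0 (no error).

0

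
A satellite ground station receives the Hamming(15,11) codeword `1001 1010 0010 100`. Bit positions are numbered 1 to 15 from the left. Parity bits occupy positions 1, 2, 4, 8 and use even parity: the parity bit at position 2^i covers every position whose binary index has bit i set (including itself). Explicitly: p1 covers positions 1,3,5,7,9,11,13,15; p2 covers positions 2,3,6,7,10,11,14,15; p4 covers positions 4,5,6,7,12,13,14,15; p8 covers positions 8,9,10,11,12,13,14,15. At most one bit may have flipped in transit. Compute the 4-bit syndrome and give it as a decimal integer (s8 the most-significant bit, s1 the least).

s1: b1⊕b3⊕b5⊕b7⊕b9⊕b11⊕b13⊕b15 = 1⊕0⊕1⊕1⊕0⊕1⊕1⊕0 = 1
s2: b2⊕b3⊕b6⊕b7⊕b10⊕b11⊕b14⊕b15 = 0⊕0⊕0⊕1⊕0⊕1⊕0⊕0 = 0
s4: b4⊕b5⊕b6⊕b7⊕b12⊕b13⊕b14⊕b15 = 1⊕1⊕0⊕1⊕0⊕1⊕0⊕0 = 0
s8: b8⊕b9⊕b10⊕b11⊕b12⊕b13⊕b14⊕b15 = 0⊕0⊕0⊕1⊕0⊕1⊕0⊕0 = 0
Syndrome (s8...s1) = 0001 → position 1.

1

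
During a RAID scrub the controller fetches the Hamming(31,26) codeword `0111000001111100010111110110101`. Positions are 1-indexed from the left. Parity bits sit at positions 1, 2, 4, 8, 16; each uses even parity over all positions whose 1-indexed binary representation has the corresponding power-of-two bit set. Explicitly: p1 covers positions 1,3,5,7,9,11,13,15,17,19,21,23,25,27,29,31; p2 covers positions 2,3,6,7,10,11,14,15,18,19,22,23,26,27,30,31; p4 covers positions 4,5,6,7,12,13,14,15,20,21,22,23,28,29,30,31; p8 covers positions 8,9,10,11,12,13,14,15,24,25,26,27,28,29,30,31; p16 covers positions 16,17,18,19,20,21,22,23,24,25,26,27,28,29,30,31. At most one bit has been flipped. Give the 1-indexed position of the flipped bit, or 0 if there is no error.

2

s1: b1⊕b3⊕b5⊕b7⊕b9⊕b11⊕b13⊕b15⊕b17⊕b19⊕b21⊕b23⊕b25⊕b27⊕b29⊕b31 = 0⊕1⊕0⊕0⊕0⊕1⊕1⊕0⊕0⊕0⊕1⊕1⊕0⊕1⊕1⊕1 = 0
s2: b2⊕b3⊕b6⊕b7⊕b10⊕b11⊕b14⊕b15⊕b18⊕b19⊕b22⊕b23⊕b26⊕b27⊕b30⊕b31 = 1⊕1⊕0⊕0⊕1⊕1⊕1⊕0⊕1⊕0⊕1⊕1⊕1⊕1⊕0⊕1 = 1
s4: b4⊕b5⊕b6⊕b7⊕b12⊕b13⊕b14⊕b15⊕b20⊕b21⊕b22⊕b23⊕b28⊕b29⊕b30⊕b31 = 1⊕0⊕0⊕0⊕1⊕1⊕1⊕0⊕1⊕1⊕1⊕1⊕0⊕1⊕0⊕1 = 0
s8: b8⊕b9⊕b10⊕b11⊕b12⊕b13⊕b14⊕b15⊕b24⊕b25⊕b26⊕b27⊕b28⊕b29⊕b30⊕b31 = 0⊕0⊕1⊕1⊕1⊕1⊕1⊕0⊕1⊕0⊕1⊕1⊕0⊕1⊕0⊕1 = 0
s16: b16⊕b17⊕b18⊕b19⊕b20⊕b21⊕b22⊕b23⊕b24⊕b25⊕b26⊕b27⊕b28⊕b29⊕b30⊕b31 = 0⊕0⊕1⊕0⊕1⊕1⊕1⊕1⊕1⊕0⊕1⊕1⊕0⊕1⊕0⊕1 = 0
Syndrome (s16...s1) = 00010 → position 2.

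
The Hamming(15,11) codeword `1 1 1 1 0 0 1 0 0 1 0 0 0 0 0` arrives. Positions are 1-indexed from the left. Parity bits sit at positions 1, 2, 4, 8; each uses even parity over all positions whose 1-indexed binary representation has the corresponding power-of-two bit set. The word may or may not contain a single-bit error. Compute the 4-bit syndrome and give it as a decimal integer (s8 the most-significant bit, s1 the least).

9

s1: b1⊕b3⊕b5⊕b7⊕b9⊕b11⊕b13⊕b15 = 1⊕1⊕0⊕1⊕0⊕0⊕0⊕0 = 1
s2: b2⊕b3⊕b6⊕b7⊕b10⊕b11⊕b14⊕b15 = 1⊕1⊕0⊕1⊕1⊕0⊕0⊕0 = 0
s4: b4⊕b5⊕b6⊕b7⊕b12⊕b13⊕b14⊕b15 = 1⊕0⊕0⊕1⊕0⊕0⊕0⊕0 = 0
s8: b8⊕b9⊕b10⊕b11⊕b12⊕b13⊕b14⊕b15 = 0⊕0⊕1⊕0⊕0⊕0⊕0⊕0 = 1
Syndrome (s8...s1) = 1001 → position 9.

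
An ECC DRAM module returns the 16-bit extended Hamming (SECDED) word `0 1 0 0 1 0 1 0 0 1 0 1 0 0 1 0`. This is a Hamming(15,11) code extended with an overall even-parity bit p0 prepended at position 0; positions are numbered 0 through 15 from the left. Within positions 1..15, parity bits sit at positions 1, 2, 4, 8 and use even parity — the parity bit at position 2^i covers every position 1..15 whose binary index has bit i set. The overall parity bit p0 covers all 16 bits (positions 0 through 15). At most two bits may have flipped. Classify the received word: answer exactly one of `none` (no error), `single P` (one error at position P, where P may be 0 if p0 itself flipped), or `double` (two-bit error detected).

double

s1: b1⊕b3⊕b5⊕b7⊕b9⊕b11⊕b13⊕b15 = 1⊕0⊕0⊕0⊕1⊕1⊕0⊕0 = 1
s2: b2⊕b3⊕b6⊕b7⊕b10⊕b11⊕b14⊕b15 = 0⊕0⊕1⊕0⊕0⊕1⊕1⊕0 = 1
s4: b4⊕b5⊕b6⊕b7⊕b12⊕b13⊕b14⊕b15 = 1⊕0⊕1⊕0⊕0⊕0⊕1⊕0 = 1
s8: b8⊕b9⊕b10⊕b11⊕b12⊕b13⊕b14⊕b15 = 0⊕1⊕0⊕1⊕0⊕0⊕1⊕0 = 1
Syndrome (s8...s1) = 1111 → position 15.
Overall parity (XOR of all 16 bits, including p0): 0⊕1⊕0⊕0⊕1⊕0⊕1⊕0⊕0⊕1⊕0⊕1⊕0⊕0⊕1⊕0 = 0
Overall=0, syndrome position=15 → double-bit error detected (uncorrectable).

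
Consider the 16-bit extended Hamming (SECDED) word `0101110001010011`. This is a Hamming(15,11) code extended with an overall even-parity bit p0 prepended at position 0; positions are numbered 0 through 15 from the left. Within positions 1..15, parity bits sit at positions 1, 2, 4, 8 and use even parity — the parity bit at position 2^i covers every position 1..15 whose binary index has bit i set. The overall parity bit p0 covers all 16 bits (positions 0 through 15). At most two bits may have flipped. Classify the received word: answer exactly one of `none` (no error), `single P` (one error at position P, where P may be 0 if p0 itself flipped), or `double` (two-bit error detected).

none

s1: b1⊕b3⊕b5⊕b7⊕b9⊕b11⊕b13⊕b15 = 1⊕1⊕1⊕0⊕1⊕1⊕0⊕1 = 0
s2: b2⊕b3⊕b6⊕b7⊕b10⊕b11⊕b14⊕b15 = 0⊕1⊕0⊕0⊕0⊕1⊕1⊕1 = 0
s4: b4⊕b5⊕b6⊕b7⊕b12⊕b13⊕b14⊕b15 = 1⊕1⊕0⊕0⊕0⊕0⊕1⊕1 = 0
s8: b8⊕b9⊕b10⊕b11⊕b12⊕b13⊕b14⊕b15 = 0⊕1⊕0⊕1⊕0⊕0⊕1⊕1 = 0
Syndrome (s8...s1) = 0000 → position 0 (no error).
Overall parity (XOR of all 16 bits, including p0): 0⊕1⊕0⊕1⊕1⊕1⊕0⊕0⊕0⊕1⊕0⊕1⊕0⊕0⊕1⊕1 = 0
Overall=0, syndrome position=0 → no error.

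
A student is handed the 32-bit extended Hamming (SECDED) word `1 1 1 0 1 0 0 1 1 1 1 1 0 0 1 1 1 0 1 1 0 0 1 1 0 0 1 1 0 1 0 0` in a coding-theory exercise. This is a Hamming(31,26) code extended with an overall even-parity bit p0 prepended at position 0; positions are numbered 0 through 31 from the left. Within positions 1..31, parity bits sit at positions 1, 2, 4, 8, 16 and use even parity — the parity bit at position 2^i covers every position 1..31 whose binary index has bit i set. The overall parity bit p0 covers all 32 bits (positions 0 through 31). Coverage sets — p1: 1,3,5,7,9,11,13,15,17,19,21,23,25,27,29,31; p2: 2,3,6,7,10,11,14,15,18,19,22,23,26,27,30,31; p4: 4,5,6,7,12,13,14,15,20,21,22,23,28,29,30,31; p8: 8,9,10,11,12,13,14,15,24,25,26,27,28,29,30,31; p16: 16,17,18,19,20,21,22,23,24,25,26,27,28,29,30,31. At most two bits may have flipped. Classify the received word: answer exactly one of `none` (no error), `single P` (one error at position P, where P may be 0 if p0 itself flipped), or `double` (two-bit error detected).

s1: b1⊕b3⊕b5⊕b7⊕b9⊕b11⊕b13⊕b15⊕b17⊕b19⊕b21⊕b23⊕b25⊕b27⊕b29⊕b31 = 1⊕0⊕0⊕1⊕1⊕1⊕0⊕1⊕0⊕1⊕0⊕1⊕0⊕1⊕1⊕0 = 1
s2: b2⊕b3⊕b6⊕b7⊕b10⊕b11⊕b14⊕b15⊕b18⊕b19⊕b22⊕b23⊕b26⊕b27⊕b30⊕b31 = 1⊕0⊕0⊕1⊕1⊕1⊕1⊕1⊕1⊕1⊕1⊕1⊕1⊕1⊕0⊕0 = 0
s4: b4⊕b5⊕b6⊕b7⊕b12⊕b13⊕b14⊕b15⊕b20⊕b21⊕b22⊕b23⊕b28⊕b29⊕b30⊕b31 = 1⊕0⊕0⊕1⊕0⊕0⊕1⊕1⊕0⊕0⊕1⊕1⊕0⊕1⊕0⊕0 = 1
s8: b8⊕b9⊕b10⊕b11⊕b12⊕b13⊕b14⊕b15⊕b24⊕b25⊕b26⊕b27⊕b28⊕b29⊕b30⊕b31 = 1⊕1⊕1⊕1⊕0⊕0⊕1⊕1⊕0⊕0⊕1⊕1⊕0⊕1⊕0⊕0 = 1
s16: b16⊕b17⊕b18⊕b19⊕b20⊕b21⊕b22⊕b23⊕b24⊕b25⊕b26⊕b27⊕b28⊕b29⊕b30⊕b31 = 1⊕0⊕1⊕1⊕0⊕0⊕1⊕1⊕0⊕0⊕1⊕1⊕0⊕1⊕0⊕0 = 0
Syndrome (s16...s1) = 01101 → position 13.
Overall parity (XOR of all 32 bits, including p0): 1⊕1⊕1⊕0⊕1⊕0⊕0⊕1⊕1⊕1⊕1⊕1⊕0⊕0⊕1⊕1⊕1⊕0⊕1⊕1⊕0⊕0⊕1⊕1⊕0⊕0⊕1⊕1⊕0⊕1⊕0⊕0 = 1
Overall=1, syndrome position=13 → single-bit error at position 13.

single 13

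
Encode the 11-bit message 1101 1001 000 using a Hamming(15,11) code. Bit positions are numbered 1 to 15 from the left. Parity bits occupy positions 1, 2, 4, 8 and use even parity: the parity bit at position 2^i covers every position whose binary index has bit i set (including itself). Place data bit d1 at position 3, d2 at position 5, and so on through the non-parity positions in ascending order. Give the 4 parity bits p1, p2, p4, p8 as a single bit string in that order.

Place data bits at non-power-of-two positions: b3=1, b5=1, b6=0, b7=1, b9=1, b10=0, b11=0, b12=1, b13=0, b14=0, b15=0.
p1 = XOR of data positions {3,5,7,9,11,13,15} = 1⊕1⊕1⊕1⊕0⊕0⊕0 = 0
p2 = XOR of data positions {3,6,7,10,11,14,15} = 1⊕0⊕1⊕0⊕0⊕0⊕0 = 0
p4 = XOR of data positions {5,6,7,12,13,14,15} = 1⊕0⊕1⊕1⊕0⊕0⊕0 = 1
p8 = XOR of data positions {9,10,11,12,13,14,15} = 1⊕0⊕0⊕1⊕0⊕0⊕0 = 0
Parity bits p1,p2,p4,p8 = 0010

0010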